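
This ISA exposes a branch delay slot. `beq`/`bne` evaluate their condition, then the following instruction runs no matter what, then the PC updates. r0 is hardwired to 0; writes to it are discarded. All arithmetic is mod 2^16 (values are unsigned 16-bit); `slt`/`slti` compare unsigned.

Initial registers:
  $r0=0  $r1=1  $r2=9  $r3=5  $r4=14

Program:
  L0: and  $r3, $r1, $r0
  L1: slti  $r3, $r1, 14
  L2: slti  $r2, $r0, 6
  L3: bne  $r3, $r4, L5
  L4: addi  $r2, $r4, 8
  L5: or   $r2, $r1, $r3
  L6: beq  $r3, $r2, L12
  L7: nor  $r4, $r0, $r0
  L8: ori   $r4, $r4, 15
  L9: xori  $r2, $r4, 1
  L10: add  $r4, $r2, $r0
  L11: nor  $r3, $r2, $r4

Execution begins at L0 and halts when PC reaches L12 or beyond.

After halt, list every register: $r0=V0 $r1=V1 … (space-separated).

$r0=0 $r1=1 $r2=1 $r3=1 $r4=65535

  step pc=0: and  $r3, $r1, $r0  regs=(0,1,9,0,14)
  step pc=1: slti  $r3, $r1, 14  regs=(0,1,9,1,14)
  step pc=2: slti  $r2, $r0, 6  regs=(0,1,1,1,14)
  step pc=3: bne  $r3, $r4, L5  cond=T  regs=(0,1,1,1,14)
  step pc=4: addi  $r2, $r4, 8  regs=(0,1,22,1,14)
  step pc=5: or   $r2, $r1, $r3  regs=(0,1,1,1,14)
  step pc=6: beq  $r3, $r2, L12  cond=T  regs=(0,1,1,1,14)
  step pc=7: nor  $r4, $r0, $r0  regs=(0,1,1,1,65535)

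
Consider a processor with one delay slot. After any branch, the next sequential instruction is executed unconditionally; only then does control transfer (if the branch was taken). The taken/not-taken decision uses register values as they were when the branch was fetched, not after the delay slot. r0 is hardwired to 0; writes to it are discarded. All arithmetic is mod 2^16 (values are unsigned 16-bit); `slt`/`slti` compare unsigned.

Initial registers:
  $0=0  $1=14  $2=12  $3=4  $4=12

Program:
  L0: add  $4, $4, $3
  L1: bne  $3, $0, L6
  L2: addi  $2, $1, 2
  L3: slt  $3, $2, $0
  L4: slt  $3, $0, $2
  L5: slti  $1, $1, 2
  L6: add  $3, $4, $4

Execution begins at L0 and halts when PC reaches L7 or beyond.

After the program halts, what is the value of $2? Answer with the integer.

PC=0  add  $4, $4, $3        | $0=0 $1=14 $2=12 $3=4 $4=16
PC=1  bne  $3, $0, L6        | $0=0 $1=14 $2=12 $3=4 $4=16  [TAKEN]
PC=2  addi  $2, $1, 2        | $0=0 $1=14 $2=16 $3=4 $4=16
PC=6  add  $3, $4, $4        | $0=0 $1=14 $2=16 $3=32 $4=16

16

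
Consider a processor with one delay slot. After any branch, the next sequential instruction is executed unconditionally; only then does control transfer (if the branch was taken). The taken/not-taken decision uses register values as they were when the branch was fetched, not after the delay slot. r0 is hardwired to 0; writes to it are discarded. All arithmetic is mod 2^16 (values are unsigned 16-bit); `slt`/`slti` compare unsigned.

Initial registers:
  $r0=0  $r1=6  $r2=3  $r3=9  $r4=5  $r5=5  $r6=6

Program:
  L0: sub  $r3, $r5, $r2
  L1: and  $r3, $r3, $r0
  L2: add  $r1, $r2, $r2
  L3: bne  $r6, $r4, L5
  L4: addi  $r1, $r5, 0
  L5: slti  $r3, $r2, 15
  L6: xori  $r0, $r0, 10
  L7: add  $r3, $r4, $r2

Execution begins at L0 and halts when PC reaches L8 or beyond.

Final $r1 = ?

5

PC=0  sub  $r3, $r5, $r2     | $r0=0 $r1=6 $r2=3 $r3=2 $r4=5 $r5=5 $r6=6
PC=1  and  $r3, $r3, $r0     | $r0=0 $r1=6 $r2=3 $r3=0 $r4=5 $r5=5 $r6=6
PC=2  add  $r1, $r2, $r2     | $r0=0 $r1=6 $r2=3 $r3=0 $r4=5 $r5=5 $r6=6
PC=3  bne  $r6, $r4, L5      | $r0=0 $r1=6 $r2=3 $r3=0 $r4=5 $r5=5 $r6=6  [TAKEN]
PC=4  addi  $r1, $r5, 0      | $r0=0 $r1=5 $r2=3 $r3=0 $r4=5 $r5=5 $r6=6
PC=5  slti  $r3, $r2, 15     | $r0=0 $r1=5 $r2=3 $r3=1 $r4=5 $r5=5 $r6=6
PC=6  xori  $r0, $r0, 10     | $r0=0 $r1=5 $r2=3 $r3=1 $r4=5 $r5=5 $r6=6
PC=7  add  $r3, $r4, $r2     | $r0=0 $r1=5 $r2=3 $r3=8 $r4=5 $r5=5 $r6=6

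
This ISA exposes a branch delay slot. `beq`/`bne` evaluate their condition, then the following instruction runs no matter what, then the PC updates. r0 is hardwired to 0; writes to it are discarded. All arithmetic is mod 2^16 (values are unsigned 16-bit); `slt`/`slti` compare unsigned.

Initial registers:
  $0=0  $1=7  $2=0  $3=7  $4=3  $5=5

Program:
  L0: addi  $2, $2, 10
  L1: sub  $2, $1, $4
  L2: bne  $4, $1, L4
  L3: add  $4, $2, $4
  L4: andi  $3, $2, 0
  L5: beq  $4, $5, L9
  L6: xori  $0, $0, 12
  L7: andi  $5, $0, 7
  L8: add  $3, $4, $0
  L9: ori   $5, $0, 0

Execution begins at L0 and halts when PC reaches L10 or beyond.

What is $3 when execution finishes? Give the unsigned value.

[0] addi  $2, $2, 10  →  {$0:0, $1:7, $2:10, $3:7, $4:3, $5:5}
[1] sub  $2, $1, $4  →  {$0:0, $1:7, $2:4, $3:7, $4:3, $5:5}
[2] bne  $4, $1, L4  →  {$0:0, $1:7, $2:4, $3:7, $4:3, $5:5}  ⟨branch taken⟩
[3] add  $4, $2, $4  →  {$0:0, $1:7, $2:4, $3:7, $4:7, $5:5}
[4] andi  $3, $2, 0  →  {$0:0, $1:7, $2:4, $3:0, $4:7, $5:5}
[5] beq  $4, $5, L9  →  {$0:0, $1:7, $2:4, $3:0, $4:7, $5:5}  ⟨branch fallthrough⟩
[6] xori  $0, $0, 12  →  {$0:0, $1:7, $2:4, $3:0, $4:7, $5:5}
[7] andi  $5, $0, 7  →  {$0:0, $1:7, $2:4, $3:0, $4:7, $5:0}
[8] add  $3, $4, $0  →  {$0:0, $1:7, $2:4, $3:7, $4:7, $5:0}
[9] ori   $5, $0, 0  →  {$0:0, $1:7, $2:4, $3:7, $4:7, $5:0}

7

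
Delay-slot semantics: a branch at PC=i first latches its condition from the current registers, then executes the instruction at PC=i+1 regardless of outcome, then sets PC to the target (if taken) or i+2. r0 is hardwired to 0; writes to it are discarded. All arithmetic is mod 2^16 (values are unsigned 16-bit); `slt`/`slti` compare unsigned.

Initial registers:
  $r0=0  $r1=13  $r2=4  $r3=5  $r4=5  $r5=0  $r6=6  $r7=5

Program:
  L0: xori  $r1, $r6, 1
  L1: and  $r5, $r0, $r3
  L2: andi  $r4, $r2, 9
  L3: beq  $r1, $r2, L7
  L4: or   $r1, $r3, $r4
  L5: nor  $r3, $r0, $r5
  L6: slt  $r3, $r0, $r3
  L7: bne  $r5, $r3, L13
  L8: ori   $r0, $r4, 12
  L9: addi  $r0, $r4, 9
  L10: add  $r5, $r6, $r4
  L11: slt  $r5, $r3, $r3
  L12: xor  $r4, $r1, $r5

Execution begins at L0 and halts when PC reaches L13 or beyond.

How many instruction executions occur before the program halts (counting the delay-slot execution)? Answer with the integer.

PC=0  xori  $r1, $r6, 1      | $r0=0 $r1=7 $r2=4 $r3=5 $r4=5 $r5=0 $r6=6 $r7=5
PC=1  and  $r5, $r0, $r3     | $r0=0 $r1=7 $r2=4 $r3=5 $r4=5 $r5=0 $r6=6 $r7=5
PC=2  andi  $r4, $r2, 9      | $r0=0 $r1=7 $r2=4 $r3=5 $r4=0 $r5=0 $r6=6 $r7=5
PC=3  beq  $r1, $r2, L7      | $r0=0 $r1=7 $r2=4 $r3=5 $r4=0 $r5=0 $r6=6 $r7=5  [not taken]
PC=4  or   $r1, $r3, $r4     | $r0=0 $r1=5 $r2=4 $r3=5 $r4=0 $r5=0 $r6=6 $r7=5
PC=5  nor  $r3, $r0, $r5     | $r0=0 $r1=5 $r2=4 $r3=65535 $r4=0 $r5=0 $r6=6 $r7=5
PC=6  slt  $r3, $r0, $r3     | $r0=0 $r1=5 $r2=4 $r3=1 $r4=0 $r5=0 $r6=6 $r7=5
PC=7  bne  $r5, $r3, L13     | $r0=0 $r1=5 $r2=4 $r3=1 $r4=0 $r5=0 $r6=6 $r7=5  [TAKEN]
PC=8  ori   $r0, $r4, 12     | $r0=0 $r1=5 $r2=4 $r3=1 $r4=0 $r5=0 $r6=6 $r7=5

9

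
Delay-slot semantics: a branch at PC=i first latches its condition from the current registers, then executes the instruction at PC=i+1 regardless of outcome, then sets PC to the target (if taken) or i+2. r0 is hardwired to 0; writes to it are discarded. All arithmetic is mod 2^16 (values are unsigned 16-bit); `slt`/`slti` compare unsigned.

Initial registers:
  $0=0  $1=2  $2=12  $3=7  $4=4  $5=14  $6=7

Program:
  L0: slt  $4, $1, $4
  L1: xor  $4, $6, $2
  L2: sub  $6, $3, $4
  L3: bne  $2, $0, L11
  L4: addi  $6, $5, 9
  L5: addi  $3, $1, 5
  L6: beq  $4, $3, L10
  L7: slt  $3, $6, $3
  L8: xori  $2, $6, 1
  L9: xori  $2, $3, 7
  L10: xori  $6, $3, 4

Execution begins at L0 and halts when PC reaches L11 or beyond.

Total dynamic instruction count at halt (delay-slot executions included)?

PC=0  slt  $4, $1, $4        | $0=0 $1=2 $2=12 $3=7 $4=1 $5=14 $6=7
PC=1  xor  $4, $6, $2        | $0=0 $1=2 $2=12 $3=7 $4=11 $5=14 $6=7
PC=2  sub  $6, $3, $4        | $0=0 $1=2 $2=12 $3=7 $4=11 $5=14 $6=65532
PC=3  bne  $2, $0, L11       | $0=0 $1=2 $2=12 $3=7 $4=11 $5=14 $6=65532  [TAKEN]
PC=4  addi  $6, $5, 9        | $0=0 $1=2 $2=12 $3=7 $4=11 $5=14 $6=23

5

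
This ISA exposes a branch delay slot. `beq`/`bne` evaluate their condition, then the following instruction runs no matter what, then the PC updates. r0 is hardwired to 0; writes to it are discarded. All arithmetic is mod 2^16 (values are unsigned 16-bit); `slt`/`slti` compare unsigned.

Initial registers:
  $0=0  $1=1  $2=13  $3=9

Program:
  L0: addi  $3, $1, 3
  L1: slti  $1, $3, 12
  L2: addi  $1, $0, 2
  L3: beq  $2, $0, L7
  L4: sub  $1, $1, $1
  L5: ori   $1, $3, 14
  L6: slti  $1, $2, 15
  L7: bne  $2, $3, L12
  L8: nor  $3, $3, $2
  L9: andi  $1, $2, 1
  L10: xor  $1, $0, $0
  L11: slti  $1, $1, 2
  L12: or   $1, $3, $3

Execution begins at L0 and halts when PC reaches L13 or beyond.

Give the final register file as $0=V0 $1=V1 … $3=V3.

[0] addi  $3, $1, 3  →  {$0:0, $1:1, $2:13, $3:4}
[1] slti  $1, $3, 12  →  {$0:0, $1:1, $2:13, $3:4}
[2] addi  $1, $0, 2  →  {$0:0, $1:2, $2:13, $3:4}
[3] beq  $2, $0, L7  →  {$0:0, $1:2, $2:13, $3:4}  ⟨branch fallthrough⟩
[4] sub  $1, $1, $1  →  {$0:0, $1:0, $2:13, $3:4}
[5] ori   $1, $3, 14  →  {$0:0, $1:14, $2:13, $3:4}
[6] slti  $1, $2, 15  →  {$0:0, $1:1, $2:13, $3:4}
[7] bne  $2, $3, L12  →  {$0:0, $1:1, $2:13, $3:4}  ⟨branch taken⟩
[8] nor  $3, $3, $2  →  {$0:0, $1:1, $2:13, $3:65522}
[12] or   $1, $3, $3  →  {$0:0, $1:65522, $2:13, $3:65522}

$0=0 $1=65522 $2=13 $3=65522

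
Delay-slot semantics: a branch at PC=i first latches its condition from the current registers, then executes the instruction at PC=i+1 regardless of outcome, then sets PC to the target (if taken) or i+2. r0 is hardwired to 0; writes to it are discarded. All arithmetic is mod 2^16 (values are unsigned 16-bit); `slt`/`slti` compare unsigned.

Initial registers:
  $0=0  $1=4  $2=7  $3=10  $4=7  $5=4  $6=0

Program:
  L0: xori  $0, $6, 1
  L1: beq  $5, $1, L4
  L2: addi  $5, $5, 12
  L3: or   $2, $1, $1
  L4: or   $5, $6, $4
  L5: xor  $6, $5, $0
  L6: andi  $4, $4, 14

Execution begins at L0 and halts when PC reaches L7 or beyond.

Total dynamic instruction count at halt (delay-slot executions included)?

PC=0  xori  $0, $6, 1        | $0=0 $1=4 $2=7 $3=10 $4=7 $5=4 $6=0
PC=1  beq  $5, $1, L4        | $0=0 $1=4 $2=7 $3=10 $4=7 $5=4 $6=0  [TAKEN]
PC=2  addi  $5, $5, 12       | $0=0 $1=4 $2=7 $3=10 $4=7 $5=16 $6=0
PC=4  or   $5, $6, $4        | $0=0 $1=4 $2=7 $3=10 $4=7 $5=7 $6=0
PC=5  xor  $6, $5, $0        | $0=0 $1=4 $2=7 $3=10 $4=7 $5=7 $6=7
PC=6  andi  $4, $4, 14       | $0=0 $1=4 $2=7 $3=10 $4=6 $5=7 $6=7

6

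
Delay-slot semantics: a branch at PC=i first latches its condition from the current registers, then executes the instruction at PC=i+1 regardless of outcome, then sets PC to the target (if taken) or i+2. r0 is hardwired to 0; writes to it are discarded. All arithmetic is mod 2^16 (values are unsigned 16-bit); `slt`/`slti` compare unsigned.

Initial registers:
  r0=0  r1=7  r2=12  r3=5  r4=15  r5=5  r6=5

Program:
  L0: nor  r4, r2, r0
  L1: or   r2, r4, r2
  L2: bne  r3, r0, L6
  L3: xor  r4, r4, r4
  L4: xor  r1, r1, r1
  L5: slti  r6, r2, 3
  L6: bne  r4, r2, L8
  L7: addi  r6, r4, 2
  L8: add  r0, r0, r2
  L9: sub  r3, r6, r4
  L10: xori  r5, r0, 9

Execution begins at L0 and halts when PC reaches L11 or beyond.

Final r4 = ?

0

[0] nor  r4, r2, r0  →  {r0:0, r1:7, r2:12, r3:5, r4:65523, r5:5, r6:5}
[1] or   r2, r4, r2  →  {r0:0, r1:7, r2:65535, r3:5, r4:65523, r5:5, r6:5}
[2] bne  r3, r0, L6  →  {r0:0, r1:7, r2:65535, r3:5, r4:65523, r5:5, r6:5}  ⟨branch taken⟩
[3] xor  r4, r4, r4  →  {r0:0, r1:7, r2:65535, r3:5, r4:0, r5:5, r6:5}
[6] bne  r4, r2, L8  →  {r0:0, r1:7, r2:65535, r3:5, r4:0, r5:5, r6:5}  ⟨branch taken⟩
[7] addi  r6, r4, 2  →  {r0:0, r1:7, r2:65535, r3:5, r4:0, r5:5, r6:2}
[8] add  r0, r0, r2  →  {r0:0, r1:7, r2:65535, r3:5, r4:0, r5:5, r6:2}
[9] sub  r3, r6, r4  →  {r0:0, r1:7, r2:65535, r3:2, r4:0, r5:5, r6:2}
[10] xori  r5, r0, 9  →  {r0:0, r1:7, r2:65535, r3:2, r4:0, r5:9, r6:2}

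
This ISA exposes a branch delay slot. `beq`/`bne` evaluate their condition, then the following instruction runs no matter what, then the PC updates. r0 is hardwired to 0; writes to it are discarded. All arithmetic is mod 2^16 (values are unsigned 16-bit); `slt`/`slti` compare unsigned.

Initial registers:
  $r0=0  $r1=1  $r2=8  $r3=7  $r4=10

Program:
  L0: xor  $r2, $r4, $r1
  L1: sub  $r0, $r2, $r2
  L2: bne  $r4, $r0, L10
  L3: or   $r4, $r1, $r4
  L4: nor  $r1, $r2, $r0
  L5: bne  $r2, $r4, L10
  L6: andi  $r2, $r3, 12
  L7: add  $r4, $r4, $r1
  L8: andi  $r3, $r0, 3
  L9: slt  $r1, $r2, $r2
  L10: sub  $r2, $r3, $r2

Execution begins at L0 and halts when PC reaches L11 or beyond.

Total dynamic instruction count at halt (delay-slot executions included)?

5

[0] xor  $r2, $r4, $r1  →  {$r0:0, $r1:1, $r2:11, $r3:7, $r4:10}
[1] sub  $r0, $r2, $r2  →  {$r0:0, $r1:1, $r2:11, $r3:7, $r4:10}
[2] bne  $r4, $r0, L10  →  {$r0:0, $r1:1, $r2:11, $r3:7, $r4:10}  ⟨branch taken⟩
[3] or   $r4, $r1, $r4  →  {$r0:0, $r1:1, $r2:11, $r3:7, $r4:11}
[10] sub  $r2, $r3, $r2  →  {$r0:0, $r1:1, $r2:65532, $r3:7, $r4:11}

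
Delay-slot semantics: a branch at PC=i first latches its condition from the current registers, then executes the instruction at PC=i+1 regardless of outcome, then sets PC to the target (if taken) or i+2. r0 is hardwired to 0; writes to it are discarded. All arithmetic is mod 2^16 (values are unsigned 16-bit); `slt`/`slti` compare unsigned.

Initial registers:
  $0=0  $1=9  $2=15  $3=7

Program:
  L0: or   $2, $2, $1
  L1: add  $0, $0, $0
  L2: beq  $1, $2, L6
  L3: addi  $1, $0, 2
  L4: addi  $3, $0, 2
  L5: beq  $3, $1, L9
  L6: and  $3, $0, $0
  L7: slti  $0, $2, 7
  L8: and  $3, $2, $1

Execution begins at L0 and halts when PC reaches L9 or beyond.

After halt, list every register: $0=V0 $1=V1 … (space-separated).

$0=0 $1=2 $2=15 $3=0

[0] or   $2, $2, $1  →  {$0:0, $1:9, $2:15, $3:7}
[1] add  $0, $0, $0  →  {$0:0, $1:9, $2:15, $3:7}
[2] beq  $1, $2, L6  →  {$0:0, $1:9, $2:15, $3:7}  ⟨branch fallthrough⟩
[3] addi  $1, $0, 2  →  {$0:0, $1:2, $2:15, $3:7}
[4] addi  $3, $0, 2  →  {$0:0, $1:2, $2:15, $3:2}
[5] beq  $3, $1, L9  →  {$0:0, $1:2, $2:15, $3:2}  ⟨branch taken⟩
[6] and  $3, $0, $0  →  {$0:0, $1:2, $2:15, $3:0}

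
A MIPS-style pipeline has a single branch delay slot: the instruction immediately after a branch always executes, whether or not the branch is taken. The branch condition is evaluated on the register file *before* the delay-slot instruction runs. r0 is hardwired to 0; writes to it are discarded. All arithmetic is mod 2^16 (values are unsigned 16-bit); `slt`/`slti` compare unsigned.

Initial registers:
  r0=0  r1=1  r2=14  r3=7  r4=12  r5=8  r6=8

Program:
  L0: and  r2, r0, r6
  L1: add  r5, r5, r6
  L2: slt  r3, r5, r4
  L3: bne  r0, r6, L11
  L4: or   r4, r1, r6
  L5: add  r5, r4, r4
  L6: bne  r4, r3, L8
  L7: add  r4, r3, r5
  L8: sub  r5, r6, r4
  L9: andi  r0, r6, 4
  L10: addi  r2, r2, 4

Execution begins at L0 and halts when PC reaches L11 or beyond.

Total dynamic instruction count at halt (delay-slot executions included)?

5

PC=0  and  r2, r0, r6        | r0=0 r1=1 r2=0 r3=7 r4=12 r5=8 r6=8
PC=1  add  r5, r5, r6        | r0=0 r1=1 r2=0 r3=7 r4=12 r5=16 r6=8
PC=2  slt  r3, r5, r4        | r0=0 r1=1 r2=0 r3=0 r4=12 r5=16 r6=8
PC=3  bne  r0, r6, L11       | r0=0 r1=1 r2=0 r3=0 r4=12 r5=16 r6=8  [TAKEN]
PC=4  or   r4, r1, r6        | r0=0 r1=1 r2=0 r3=0 r4=9 r5=16 r6=8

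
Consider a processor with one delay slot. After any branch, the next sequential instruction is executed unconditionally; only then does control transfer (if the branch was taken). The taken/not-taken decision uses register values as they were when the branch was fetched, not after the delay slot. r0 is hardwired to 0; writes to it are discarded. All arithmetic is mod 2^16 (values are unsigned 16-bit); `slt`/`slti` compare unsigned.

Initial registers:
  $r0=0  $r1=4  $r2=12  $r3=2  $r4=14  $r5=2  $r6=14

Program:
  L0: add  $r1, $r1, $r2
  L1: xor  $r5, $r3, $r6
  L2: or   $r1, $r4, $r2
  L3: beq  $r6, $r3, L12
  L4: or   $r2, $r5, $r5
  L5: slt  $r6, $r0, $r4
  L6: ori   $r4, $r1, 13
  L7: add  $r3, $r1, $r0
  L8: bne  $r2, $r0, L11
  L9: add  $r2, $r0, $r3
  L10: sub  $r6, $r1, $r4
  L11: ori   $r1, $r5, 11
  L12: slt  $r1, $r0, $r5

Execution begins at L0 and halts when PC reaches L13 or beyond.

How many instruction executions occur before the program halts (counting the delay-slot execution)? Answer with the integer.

#0 add  $r1, $r1, $r2 ; 0/16/12/2/14/2/14
#1 xor  $r5, $r3, $r6 ; 0/16/12/2/14/12/14
#2 or   $r1, $r4, $r2 ; 0/14/12/2/14/12/14
#3 beq  $r6, $r3, L12 ; 0/14/12/2/14/12/14 ; →fallthru
#4 or   $r2, $r5, $r5 ; 0/14/12/2/14/12/14
#5 slt  $r6, $r0, $r4 ; 0/14/12/2/14/12/1
#6 ori   $r4, $r1, 13 ; 0/14/12/2/15/12/1
#7 add  $r3, $r1, $r0 ; 0/14/12/14/15/12/1
#8 bne  $r2, $r0, L11 ; 0/14/12/14/15/12/1 ; →target
#9 add  $r2, $r0, $r3 ; 0/14/14/14/15/12/1
#11 ori   $r1, $r5, 11 ; 0/15/14/14/15/12/1
#12 slt  $r1, $r0, $r5 ; 0/1/14/14/15/12/1

12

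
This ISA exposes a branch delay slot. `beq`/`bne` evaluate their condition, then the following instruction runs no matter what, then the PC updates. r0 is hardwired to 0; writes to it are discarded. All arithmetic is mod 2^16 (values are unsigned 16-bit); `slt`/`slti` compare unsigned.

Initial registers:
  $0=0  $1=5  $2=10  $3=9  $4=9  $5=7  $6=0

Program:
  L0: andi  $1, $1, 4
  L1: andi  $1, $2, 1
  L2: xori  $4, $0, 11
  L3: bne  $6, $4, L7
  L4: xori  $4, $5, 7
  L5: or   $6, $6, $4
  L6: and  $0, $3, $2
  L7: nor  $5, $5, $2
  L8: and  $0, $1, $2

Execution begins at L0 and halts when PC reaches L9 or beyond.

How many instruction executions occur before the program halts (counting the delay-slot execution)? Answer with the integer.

7

  step pc=0: andi  $1, $1, 4  regs=(0,4,10,9,9,7,0)
  step pc=1: andi  $1, $2, 1  regs=(0,0,10,9,9,7,0)
  step pc=2: xori  $4, $0, 11  regs=(0,0,10,9,11,7,0)
  step pc=3: bne  $6, $4, L7  cond=T  regs=(0,0,10,9,11,7,0)
  step pc=4: xori  $4, $5, 7  regs=(0,0,10,9,0,7,0)
  step pc=7: nor  $5, $5, $2  regs=(0,0,10,9,0,65520,0)
  step pc=8: and  $0, $1, $2  regs=(0,0,10,9,0,65520,0)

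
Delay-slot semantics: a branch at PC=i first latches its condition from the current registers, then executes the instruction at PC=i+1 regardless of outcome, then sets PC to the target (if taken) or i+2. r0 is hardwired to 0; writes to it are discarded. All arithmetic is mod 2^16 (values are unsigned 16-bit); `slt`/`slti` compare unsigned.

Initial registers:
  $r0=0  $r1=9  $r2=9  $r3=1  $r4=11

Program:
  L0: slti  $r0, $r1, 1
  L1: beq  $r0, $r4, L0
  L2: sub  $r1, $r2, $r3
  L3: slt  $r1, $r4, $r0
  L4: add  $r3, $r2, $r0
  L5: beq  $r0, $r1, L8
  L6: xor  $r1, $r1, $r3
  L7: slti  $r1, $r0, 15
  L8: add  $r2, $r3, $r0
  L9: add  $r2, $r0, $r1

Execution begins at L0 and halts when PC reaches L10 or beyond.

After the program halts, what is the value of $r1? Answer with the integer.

9

  step pc=0: slti  $r0, $r1, 1  regs=(0,9,9,1,11)
  step pc=1: beq  $r0, $r4, L0  cond=F  regs=(0,9,9,1,11)
  step pc=2: sub  $r1, $r2, $r3  regs=(0,8,9,1,11)
  step pc=3: slt  $r1, $r4, $r0  regs=(0,0,9,1,11)
  step pc=4: add  $r3, $r2, $r0  regs=(0,0,9,9,11)
  step pc=5: beq  $r0, $r1, L8  cond=T  regs=(0,0,9,9,11)
  step pc=6: xor  $r1, $r1, $r3  regs=(0,9,9,9,11)
  step pc=8: add  $r2, $r3, $r0  regs=(0,9,9,9,11)
  step pc=9: add  $r2, $r0, $r1  regs=(0,9,9,9,11)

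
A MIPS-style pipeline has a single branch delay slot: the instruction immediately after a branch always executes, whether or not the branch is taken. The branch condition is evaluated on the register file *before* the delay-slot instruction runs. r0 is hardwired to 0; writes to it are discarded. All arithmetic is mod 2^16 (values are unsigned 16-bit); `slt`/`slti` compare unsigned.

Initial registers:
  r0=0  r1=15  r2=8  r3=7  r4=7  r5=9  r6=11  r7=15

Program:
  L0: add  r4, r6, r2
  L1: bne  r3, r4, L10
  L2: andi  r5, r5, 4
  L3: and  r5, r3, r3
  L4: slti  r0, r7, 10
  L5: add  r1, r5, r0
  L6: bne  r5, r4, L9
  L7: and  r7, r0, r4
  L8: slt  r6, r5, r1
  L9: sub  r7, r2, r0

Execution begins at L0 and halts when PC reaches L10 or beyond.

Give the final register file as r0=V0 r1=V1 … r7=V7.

r0=0 r1=15 r2=8 r3=7 r4=19 r5=0 r6=11 r7=15

  step pc=0: add  r4, r6, r2  regs=(0,15,8,7,19,9,11,15)
  step pc=1: bne  r3, r4, L10  cond=T  regs=(0,15,8,7,19,9,11,15)
  step pc=2: andi  r5, r5, 4  regs=(0,15,8,7,19,0,11,15)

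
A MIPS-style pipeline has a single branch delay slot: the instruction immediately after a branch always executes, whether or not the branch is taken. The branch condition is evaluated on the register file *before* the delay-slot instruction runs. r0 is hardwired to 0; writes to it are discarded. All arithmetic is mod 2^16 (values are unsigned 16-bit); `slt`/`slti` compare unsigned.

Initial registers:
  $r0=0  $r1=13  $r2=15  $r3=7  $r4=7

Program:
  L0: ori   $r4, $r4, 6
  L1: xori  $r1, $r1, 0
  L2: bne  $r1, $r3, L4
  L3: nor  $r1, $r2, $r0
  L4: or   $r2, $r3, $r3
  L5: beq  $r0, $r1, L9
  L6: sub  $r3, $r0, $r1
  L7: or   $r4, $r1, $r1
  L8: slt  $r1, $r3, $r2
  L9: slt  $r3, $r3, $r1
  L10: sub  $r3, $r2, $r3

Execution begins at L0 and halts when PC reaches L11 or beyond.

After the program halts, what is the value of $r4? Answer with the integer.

  step pc=0: ori   $r4, $r4, 6  regs=(0,13,15,7,7)
  step pc=1: xori  $r1, $r1, 0  regs=(0,13,15,7,7)
  step pc=2: bne  $r1, $r3, L4  cond=T  regs=(0,13,15,7,7)
  step pc=3: nor  $r1, $r2, $r0  regs=(0,65520,15,7,7)
  step pc=4: or   $r2, $r3, $r3  regs=(0,65520,7,7,7)
  step pc=5: beq  $r0, $r1, L9  cond=F  regs=(0,65520,7,7,7)
  step pc=6: sub  $r3, $r0, $r1  regs=(0,65520,7,16,7)
  step pc=7: or   $r4, $r1, $r1  regs=(0,65520,7,16,65520)
  step pc=8: slt  $r1, $r3, $r2  regs=(0,0,7,16,65520)
  step pc=9: slt  $r3, $r3, $r1  regs=(0,0,7,0,65520)
  step pc=10: sub  $r3, $r2, $r3  regs=(0,0,7,7,65520)

65520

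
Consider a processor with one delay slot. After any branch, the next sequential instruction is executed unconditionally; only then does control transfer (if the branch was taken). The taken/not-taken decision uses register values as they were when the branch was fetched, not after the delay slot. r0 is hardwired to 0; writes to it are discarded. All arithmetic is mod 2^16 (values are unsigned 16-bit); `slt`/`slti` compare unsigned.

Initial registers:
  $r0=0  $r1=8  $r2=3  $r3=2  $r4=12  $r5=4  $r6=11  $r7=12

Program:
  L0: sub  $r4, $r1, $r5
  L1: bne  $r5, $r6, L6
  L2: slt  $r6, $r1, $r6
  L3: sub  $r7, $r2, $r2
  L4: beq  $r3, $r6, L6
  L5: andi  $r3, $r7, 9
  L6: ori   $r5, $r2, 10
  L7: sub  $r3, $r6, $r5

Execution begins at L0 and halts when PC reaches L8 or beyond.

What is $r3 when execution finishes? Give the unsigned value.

65526

  step pc=0: sub  $r4, $r1, $r5  regs=(0,8,3,2,4,4,11,12)
  step pc=1: bne  $r5, $r6, L6  cond=T  regs=(0,8,3,2,4,4,11,12)
  step pc=2: slt  $r6, $r1, $r6  regs=(0,8,3,2,4,4,1,12)
  step pc=6: ori   $r5, $r2, 10  regs=(0,8,3,2,4,11,1,12)
  step pc=7: sub  $r3, $r6, $r5  regs=(0,8,3,65526,4,11,1,12)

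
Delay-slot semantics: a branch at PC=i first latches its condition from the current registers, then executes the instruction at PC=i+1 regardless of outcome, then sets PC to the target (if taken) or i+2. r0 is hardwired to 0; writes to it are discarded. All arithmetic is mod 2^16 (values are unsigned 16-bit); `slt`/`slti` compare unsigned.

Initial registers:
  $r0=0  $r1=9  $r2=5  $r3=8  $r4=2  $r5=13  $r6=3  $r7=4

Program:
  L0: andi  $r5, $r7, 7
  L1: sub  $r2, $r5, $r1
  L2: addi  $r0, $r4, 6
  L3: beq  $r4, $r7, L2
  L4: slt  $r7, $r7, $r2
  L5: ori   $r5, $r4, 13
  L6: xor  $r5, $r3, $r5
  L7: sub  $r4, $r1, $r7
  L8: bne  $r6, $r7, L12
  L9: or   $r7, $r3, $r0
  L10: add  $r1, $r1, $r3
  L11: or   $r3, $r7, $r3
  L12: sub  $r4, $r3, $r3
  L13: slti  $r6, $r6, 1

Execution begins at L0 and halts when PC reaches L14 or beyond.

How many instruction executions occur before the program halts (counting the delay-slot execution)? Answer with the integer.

#0 andi  $r5, $r7, 7 ; 0/9/5/8/2/4/3/4
#1 sub  $r2, $r5, $r1 ; 0/9/65531/8/2/4/3/4
#2 addi  $r0, $r4, 6 ; 0/9/65531/8/2/4/3/4
#3 beq  $r4, $r7, L2 ; 0/9/65531/8/2/4/3/4 ; →fallthru
#4 slt  $r7, $r7, $r2 ; 0/9/65531/8/2/4/3/1
#5 ori   $r5, $r4, 13 ; 0/9/65531/8/2/15/3/1
#6 xor  $r5, $r3, $r5 ; 0/9/65531/8/2/7/3/1
#7 sub  $r4, $r1, $r7 ; 0/9/65531/8/8/7/3/1
#8 bne  $r6, $r7, L12 ; 0/9/65531/8/8/7/3/1 ; →target
#9 or   $r7, $r3, $r0 ; 0/9/65531/8/8/7/3/8
#12 sub  $r4, $r3, $r3 ; 0/9/65531/8/0/7/3/8
#13 slti  $r6, $r6, 1 ; 0/9/65531/8/0/7/0/8

12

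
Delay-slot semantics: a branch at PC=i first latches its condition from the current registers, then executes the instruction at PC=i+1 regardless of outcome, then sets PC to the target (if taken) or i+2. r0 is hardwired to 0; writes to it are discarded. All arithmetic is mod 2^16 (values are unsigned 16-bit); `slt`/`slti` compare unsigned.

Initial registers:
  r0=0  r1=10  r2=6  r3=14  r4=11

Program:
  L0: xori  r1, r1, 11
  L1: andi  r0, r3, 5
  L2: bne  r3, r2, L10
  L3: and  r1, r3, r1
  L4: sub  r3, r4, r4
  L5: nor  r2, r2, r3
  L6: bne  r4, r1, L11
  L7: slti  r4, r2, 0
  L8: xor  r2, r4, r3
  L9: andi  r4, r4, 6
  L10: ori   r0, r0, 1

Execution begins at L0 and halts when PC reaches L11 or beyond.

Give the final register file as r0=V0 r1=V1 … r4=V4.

PC=0  xori  r1, r1, 11       | r0=0 r1=1 r2=6 r3=14 r4=11
PC=1  andi  r0, r3, 5        | r0=0 r1=1 r2=6 r3=14 r4=11
PC=2  bne  r3, r2, L10       | r0=0 r1=1 r2=6 r3=14 r4=11  [TAKEN]
PC=3  and  r1, r3, r1        | r0=0 r1=0 r2=6 r3=14 r4=11
PC=10 ori   r0, r0, 1        | r0=0 r1=0 r2=6 r3=14 r4=11

r0=0 r1=0 r2=6 r3=14 r4=11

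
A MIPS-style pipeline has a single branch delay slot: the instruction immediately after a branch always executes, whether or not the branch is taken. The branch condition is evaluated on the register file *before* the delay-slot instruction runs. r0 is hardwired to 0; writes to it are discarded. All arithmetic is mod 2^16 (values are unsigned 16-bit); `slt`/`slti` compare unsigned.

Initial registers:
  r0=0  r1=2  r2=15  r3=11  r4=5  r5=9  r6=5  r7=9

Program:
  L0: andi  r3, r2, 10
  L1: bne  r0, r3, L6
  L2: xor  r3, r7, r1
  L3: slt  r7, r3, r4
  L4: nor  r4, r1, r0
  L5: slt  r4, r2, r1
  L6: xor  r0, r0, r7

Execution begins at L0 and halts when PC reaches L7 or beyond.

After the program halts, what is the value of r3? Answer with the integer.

11

[0] andi  r3, r2, 10  →  {r0:0, r1:2, r2:15, r3:10, r4:5, r5:9, r6:5, r7:9}
[1] bne  r0, r3, L6  →  {r0:0, r1:2, r2:15, r3:10, r4:5, r5:9, r6:5, r7:9}  ⟨branch taken⟩
[2] xor  r3, r7, r1  →  {r0:0, r1:2, r2:15, r3:11, r4:5, r5:9, r6:5, r7:9}
[6] xor  r0, r0, r7  →  {r0:0, r1:2, r2:15, r3:11, r4:5, r5:9, r6:5, r7:9}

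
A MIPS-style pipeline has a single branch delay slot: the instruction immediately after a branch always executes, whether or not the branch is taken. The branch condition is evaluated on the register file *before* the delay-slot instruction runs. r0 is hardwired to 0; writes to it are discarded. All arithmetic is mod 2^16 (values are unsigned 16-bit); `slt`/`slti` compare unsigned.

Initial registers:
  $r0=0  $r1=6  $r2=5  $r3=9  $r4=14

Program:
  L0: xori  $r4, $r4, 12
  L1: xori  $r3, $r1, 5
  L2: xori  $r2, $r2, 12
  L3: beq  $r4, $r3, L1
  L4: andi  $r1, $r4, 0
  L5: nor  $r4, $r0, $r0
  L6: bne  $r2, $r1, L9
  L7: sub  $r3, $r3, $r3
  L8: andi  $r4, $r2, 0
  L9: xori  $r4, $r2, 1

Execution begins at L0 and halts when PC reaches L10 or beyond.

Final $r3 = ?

[0] xori  $r4, $r4, 12  →  {$r0:0, $r1:6, $r2:5, $r3:9, $r4:2}
[1] xori  $r3, $r1, 5  →  {$r0:0, $r1:6, $r2:5, $r3:3, $r4:2}
[2] xori  $r2, $r2, 12  →  {$r0:0, $r1:6, $r2:9, $r3:3, $r4:2}
[3] beq  $r4, $r3, L1  →  {$r0:0, $r1:6, $r2:9, $r3:3, $r4:2}  ⟨branch fallthrough⟩
[4] andi  $r1, $r4, 0  →  {$r0:0, $r1:0, $r2:9, $r3:3, $r4:2}
[5] nor  $r4, $r0, $r0  →  {$r0:0, $r1:0, $r2:9, $r3:3, $r4:65535}
[6] bne  $r2, $r1, L9  →  {$r0:0, $r1:0, $r2:9, $r3:3, $r4:65535}  ⟨branch taken⟩
[7] sub  $r3, $r3, $r3  →  {$r0:0, $r1:0, $r2:9, $r3:0, $r4:65535}
[9] xori  $r4, $r2, 1  →  {$r0:0, $r1:0, $r2:9, $r3:0, $r4:8}

0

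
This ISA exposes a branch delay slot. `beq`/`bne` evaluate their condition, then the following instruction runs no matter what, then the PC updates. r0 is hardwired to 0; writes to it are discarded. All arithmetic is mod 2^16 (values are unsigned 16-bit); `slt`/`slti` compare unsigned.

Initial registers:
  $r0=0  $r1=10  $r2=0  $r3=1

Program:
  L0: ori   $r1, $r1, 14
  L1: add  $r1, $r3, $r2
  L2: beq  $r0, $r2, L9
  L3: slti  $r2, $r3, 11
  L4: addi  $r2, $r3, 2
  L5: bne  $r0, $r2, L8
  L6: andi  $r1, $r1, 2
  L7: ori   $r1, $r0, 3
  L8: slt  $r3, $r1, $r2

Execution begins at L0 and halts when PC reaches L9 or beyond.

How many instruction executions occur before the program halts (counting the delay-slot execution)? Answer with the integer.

#0 ori   $r1, $r1, 14 ; 0/14/0/1
#1 add  $r1, $r3, $r2 ; 0/1/0/1
#2 beq  $r0, $r2, L9 ; 0/1/0/1 ; →target
#3 slti  $r2, $r3, 11 ; 0/1/1/1

4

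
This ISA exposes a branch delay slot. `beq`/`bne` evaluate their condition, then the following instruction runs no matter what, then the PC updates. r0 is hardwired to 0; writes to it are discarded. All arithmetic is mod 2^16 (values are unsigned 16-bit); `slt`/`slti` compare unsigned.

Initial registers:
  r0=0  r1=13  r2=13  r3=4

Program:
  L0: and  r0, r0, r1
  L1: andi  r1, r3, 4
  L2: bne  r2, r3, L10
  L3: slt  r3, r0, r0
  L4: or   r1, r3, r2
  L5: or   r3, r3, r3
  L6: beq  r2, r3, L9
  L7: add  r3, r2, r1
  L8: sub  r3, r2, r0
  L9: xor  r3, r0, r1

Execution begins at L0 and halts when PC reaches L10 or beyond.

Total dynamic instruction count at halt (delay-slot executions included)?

4

#0 and  r0, r0, r1 ; 0/13/13/4
#1 andi  r1, r3, 4 ; 0/4/13/4
#2 bne  r2, r3, L10 ; 0/4/13/4 ; →target
#3 slt  r3, r0, r0 ; 0/4/13/0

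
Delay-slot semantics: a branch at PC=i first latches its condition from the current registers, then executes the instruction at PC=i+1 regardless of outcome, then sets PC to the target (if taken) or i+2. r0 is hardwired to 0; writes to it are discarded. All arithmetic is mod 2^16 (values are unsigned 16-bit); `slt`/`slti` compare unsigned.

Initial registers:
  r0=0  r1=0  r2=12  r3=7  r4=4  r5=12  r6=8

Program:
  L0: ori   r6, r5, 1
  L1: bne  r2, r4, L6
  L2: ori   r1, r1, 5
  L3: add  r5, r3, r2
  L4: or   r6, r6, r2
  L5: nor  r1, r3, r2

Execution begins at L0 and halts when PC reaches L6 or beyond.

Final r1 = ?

5

PC=0  ori   r6, r5, 1        | r0=0 r1=0 r2=12 r3=7 r4=4 r5=12 r6=13
PC=1  bne  r2, r4, L6        | r0=0 r1=0 r2=12 r3=7 r4=4 r5=12 r6=13  [TAKEN]
PC=2  ori   r1, r1, 5        | r0=0 r1=5 r2=12 r3=7 r4=4 r5=12 r6=13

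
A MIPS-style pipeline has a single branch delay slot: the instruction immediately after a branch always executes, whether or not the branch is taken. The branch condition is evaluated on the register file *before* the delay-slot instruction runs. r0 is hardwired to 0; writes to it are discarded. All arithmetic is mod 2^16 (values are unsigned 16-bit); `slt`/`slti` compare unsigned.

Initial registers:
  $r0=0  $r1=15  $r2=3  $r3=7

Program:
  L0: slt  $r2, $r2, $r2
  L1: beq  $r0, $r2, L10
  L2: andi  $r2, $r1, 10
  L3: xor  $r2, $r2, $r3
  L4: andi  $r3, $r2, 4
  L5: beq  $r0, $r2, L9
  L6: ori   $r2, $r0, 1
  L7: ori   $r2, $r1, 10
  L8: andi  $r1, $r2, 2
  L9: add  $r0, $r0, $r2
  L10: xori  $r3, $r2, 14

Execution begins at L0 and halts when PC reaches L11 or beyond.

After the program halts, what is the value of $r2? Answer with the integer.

  step pc=0: slt  $r2, $r2, $r2  regs=(0,15,0,7)
  step pc=1: beq  $r0, $r2, L10  cond=T  regs=(0,15,0,7)
  step pc=2: andi  $r2, $r1, 10  regs=(0,15,10,7)
  step pc=10: xori  $r3, $r2, 14  regs=(0,15,10,4)

10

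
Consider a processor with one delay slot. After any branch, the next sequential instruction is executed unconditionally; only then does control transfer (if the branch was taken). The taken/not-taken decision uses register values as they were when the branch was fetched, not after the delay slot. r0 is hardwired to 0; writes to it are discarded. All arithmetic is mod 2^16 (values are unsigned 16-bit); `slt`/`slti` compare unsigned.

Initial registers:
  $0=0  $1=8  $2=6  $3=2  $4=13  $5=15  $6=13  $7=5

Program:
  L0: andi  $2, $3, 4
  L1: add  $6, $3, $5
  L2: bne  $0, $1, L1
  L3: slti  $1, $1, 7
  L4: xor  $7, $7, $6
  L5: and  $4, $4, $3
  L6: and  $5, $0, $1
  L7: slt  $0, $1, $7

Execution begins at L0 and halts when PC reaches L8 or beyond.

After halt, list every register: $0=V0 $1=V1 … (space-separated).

$0=0 $1=1 $2=0 $3=2 $4=0 $5=0 $6=17 $7=20

PC=0  andi  $2, $3, 4        | $0=0 $1=8 $2=0 $3=2 $4=13 $5=15 $6=13 $7=5
PC=1  add  $6, $3, $5        | $0=0 $1=8 $2=0 $3=2 $4=13 $5=15 $6=17 $7=5
PC=2  bne  $0, $1, L1        | $0=0 $1=8 $2=0 $3=2 $4=13 $5=15 $6=17 $7=5  [TAKEN]
PC=3  slti  $1, $1, 7        | $0=0 $1=0 $2=0 $3=2 $4=13 $5=15 $6=17 $7=5
PC=1  add  $6, $3, $5        | $0=0 $1=0 $2=0 $3=2 $4=13 $5=15 $6=17 $7=5
PC=2  bne  $0, $1, L1        | $0=0 $1=0 $2=0 $3=2 $4=13 $5=15 $6=17 $7=5  [not taken]
PC=3  slti  $1, $1, 7        | $0=0 $1=1 $2=0 $3=2 $4=13 $5=15 $6=17 $7=5
PC=4  xor  $7, $7, $6        | $0=0 $1=1 $2=0 $3=2 $4=13 $5=15 $6=17 $7=20
PC=5  and  $4, $4, $3        | $0=0 $1=1 $2=0 $3=2 $4=0 $5=15 $6=17 $7=20
PC=6  and  $5, $0, $1        | $0=0 $1=1 $2=0 $3=2 $4=0 $5=0 $6=17 $7=20
PC=7  slt  $0, $1, $7        | $0=0 $1=1 $2=0 $3=2 $4=0 $5=0 $6=17 $7=20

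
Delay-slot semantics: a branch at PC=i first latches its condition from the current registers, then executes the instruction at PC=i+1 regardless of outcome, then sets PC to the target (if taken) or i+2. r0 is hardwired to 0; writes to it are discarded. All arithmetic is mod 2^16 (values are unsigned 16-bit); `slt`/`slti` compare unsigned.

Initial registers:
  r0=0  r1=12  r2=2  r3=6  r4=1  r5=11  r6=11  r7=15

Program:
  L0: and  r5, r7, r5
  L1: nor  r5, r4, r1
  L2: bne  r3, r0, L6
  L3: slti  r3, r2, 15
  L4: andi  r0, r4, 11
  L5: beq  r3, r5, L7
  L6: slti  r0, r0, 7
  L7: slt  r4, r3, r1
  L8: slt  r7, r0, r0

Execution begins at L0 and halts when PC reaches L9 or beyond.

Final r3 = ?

PC=0  and  r5, r7, r5        | r0=0 r1=12 r2=2 r3=6 r4=1 r5=11 r6=11 r7=15
PC=1  nor  r5, r4, r1        | r0=0 r1=12 r2=2 r3=6 r4=1 r5=65522 r6=11 r7=15
PC=2  bne  r3, r0, L6        | r0=0 r1=12 r2=2 r3=6 r4=1 r5=65522 r6=11 r7=15  [TAKEN]
PC=3  slti  r3, r2, 15       | r0=0 r1=12 r2=2 r3=1 r4=1 r5=65522 r6=11 r7=15
PC=6  slti  r0, r0, 7        | r0=0 r1=12 r2=2 r3=1 r4=1 r5=65522 r6=11 r7=15
PC=7  slt  r4, r3, r1        | r0=0 r1=12 r2=2 r3=1 r4=1 r5=65522 r6=11 r7=15
PC=8  slt  r7, r0, r0        | r0=0 r1=12 r2=2 r3=1 r4=1 r5=65522 r6=11 r7=0

1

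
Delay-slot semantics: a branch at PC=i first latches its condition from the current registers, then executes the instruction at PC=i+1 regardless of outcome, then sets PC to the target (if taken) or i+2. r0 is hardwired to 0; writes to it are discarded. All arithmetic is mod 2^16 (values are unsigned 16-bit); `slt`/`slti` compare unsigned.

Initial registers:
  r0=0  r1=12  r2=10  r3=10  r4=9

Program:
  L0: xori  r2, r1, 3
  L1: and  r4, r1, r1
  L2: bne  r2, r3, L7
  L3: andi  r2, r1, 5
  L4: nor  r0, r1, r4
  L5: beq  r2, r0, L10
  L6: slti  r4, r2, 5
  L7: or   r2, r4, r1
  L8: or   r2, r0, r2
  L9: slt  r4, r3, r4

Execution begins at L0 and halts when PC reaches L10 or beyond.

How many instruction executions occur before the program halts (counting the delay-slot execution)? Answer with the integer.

7

#0 xori  r2, r1, 3 ; 0/12/15/10/9
#1 and  r4, r1, r1 ; 0/12/15/10/12
#2 bne  r2, r3, L7 ; 0/12/15/10/12 ; →target
#3 andi  r2, r1, 5 ; 0/12/4/10/12
#7 or   r2, r4, r1 ; 0/12/12/10/12
#8 or   r2, r0, r2 ; 0/12/12/10/12
#9 slt  r4, r3, r4 ; 0/12/12/10/1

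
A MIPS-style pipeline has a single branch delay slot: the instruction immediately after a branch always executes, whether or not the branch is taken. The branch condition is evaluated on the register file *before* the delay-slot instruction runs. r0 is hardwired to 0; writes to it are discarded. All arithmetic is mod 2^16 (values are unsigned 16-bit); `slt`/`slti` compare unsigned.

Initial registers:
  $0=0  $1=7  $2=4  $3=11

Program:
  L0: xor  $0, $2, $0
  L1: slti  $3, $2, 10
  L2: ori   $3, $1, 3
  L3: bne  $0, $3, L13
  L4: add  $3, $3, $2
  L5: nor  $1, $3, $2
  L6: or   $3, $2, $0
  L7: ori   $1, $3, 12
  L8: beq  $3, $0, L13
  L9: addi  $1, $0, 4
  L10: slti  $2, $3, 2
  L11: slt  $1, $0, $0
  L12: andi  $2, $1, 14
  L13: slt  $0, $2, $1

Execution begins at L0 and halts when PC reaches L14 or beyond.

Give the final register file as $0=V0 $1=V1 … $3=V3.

#0 xor  $0, $2, $0 ; 0/7/4/11
#1 slti  $3, $2, 10 ; 0/7/4/1
#2 ori   $3, $1, 3 ; 0/7/4/7
#3 bne  $0, $3, L13 ; 0/7/4/7 ; →target
#4 add  $3, $3, $2 ; 0/7/4/11
#13 slt  $0, $2, $1 ; 0/7/4/11

$0=0 $1=7 $2=4 $3=11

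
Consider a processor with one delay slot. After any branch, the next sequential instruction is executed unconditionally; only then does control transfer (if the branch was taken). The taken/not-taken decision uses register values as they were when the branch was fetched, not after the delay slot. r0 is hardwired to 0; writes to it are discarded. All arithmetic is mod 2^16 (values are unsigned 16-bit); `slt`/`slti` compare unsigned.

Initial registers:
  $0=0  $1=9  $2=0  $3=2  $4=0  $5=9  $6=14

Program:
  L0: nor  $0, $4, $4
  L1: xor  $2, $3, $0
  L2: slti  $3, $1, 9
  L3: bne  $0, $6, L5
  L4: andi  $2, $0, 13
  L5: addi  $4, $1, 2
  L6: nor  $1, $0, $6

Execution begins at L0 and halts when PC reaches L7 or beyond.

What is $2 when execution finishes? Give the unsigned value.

#0 nor  $0, $4, $4 ; 0/9/0/2/0/9/14
#1 xor  $2, $3, $0 ; 0/9/2/2/0/9/14
#2 slti  $3, $1, 9 ; 0/9/2/0/0/9/14
#3 bne  $0, $6, L5 ; 0/9/2/0/0/9/14 ; →target
#4 andi  $2, $0, 13 ; 0/9/0/0/0/9/14
#5 addi  $4, $1, 2 ; 0/9/0/0/11/9/14
#6 nor  $1, $0, $6 ; 0/65521/0/0/11/9/14

0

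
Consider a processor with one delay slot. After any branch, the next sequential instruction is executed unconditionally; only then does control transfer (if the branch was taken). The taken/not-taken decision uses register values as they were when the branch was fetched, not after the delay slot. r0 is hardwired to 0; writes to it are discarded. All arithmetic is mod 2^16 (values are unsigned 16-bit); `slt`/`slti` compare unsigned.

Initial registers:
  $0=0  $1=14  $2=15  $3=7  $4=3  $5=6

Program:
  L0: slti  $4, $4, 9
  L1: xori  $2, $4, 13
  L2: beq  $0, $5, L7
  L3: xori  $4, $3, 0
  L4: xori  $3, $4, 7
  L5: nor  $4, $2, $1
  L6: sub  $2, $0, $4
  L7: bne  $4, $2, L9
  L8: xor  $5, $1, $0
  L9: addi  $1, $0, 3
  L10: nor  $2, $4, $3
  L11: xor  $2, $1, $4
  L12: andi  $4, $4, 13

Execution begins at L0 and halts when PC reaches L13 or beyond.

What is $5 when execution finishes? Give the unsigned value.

14

#0 slti  $4, $4, 9 ; 0/14/15/7/1/6
#1 xori  $2, $4, 13 ; 0/14/12/7/1/6
#2 beq  $0, $5, L7 ; 0/14/12/7/1/6 ; →fallthru
#3 xori  $4, $3, 0 ; 0/14/12/7/7/6
#4 xori  $3, $4, 7 ; 0/14/12/0/7/6
#5 nor  $4, $2, $1 ; 0/14/12/0/65521/6
#6 sub  $2, $0, $4 ; 0/14/15/0/65521/6
#7 bne  $4, $2, L9 ; 0/14/15/0/65521/6 ; →target
#8 xor  $5, $1, $0 ; 0/14/15/0/65521/14
#9 addi  $1, $0, 3 ; 0/3/15/0/65521/14
#10 nor  $2, $4, $3 ; 0/3/14/0/65521/14
#11 xor  $2, $1, $4 ; 0/3/65522/0/65521/14
#12 andi  $4, $4, 13 ; 0/3/65522/0/1/14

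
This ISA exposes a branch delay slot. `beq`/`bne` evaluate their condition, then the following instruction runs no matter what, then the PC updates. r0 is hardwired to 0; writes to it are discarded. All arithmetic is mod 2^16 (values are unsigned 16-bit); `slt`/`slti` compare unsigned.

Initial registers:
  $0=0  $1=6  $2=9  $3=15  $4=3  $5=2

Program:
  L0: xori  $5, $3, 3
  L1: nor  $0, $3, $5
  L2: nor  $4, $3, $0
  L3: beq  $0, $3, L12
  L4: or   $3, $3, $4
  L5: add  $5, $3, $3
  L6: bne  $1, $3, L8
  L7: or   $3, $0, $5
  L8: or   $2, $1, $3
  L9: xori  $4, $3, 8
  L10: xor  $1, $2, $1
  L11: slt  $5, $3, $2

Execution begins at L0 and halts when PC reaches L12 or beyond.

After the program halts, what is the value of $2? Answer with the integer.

  step pc=0: xori  $5, $3, 3  regs=(0,6,9,15,3,12)
  step pc=1: nor  $0, $3, $5  regs=(0,6,9,15,3,12)
  step pc=2: nor  $4, $3, $0  regs=(0,6,9,15,65520,12)
  step pc=3: beq  $0, $3, L12  cond=F  regs=(0,6,9,15,65520,12)
  step pc=4: or   $3, $3, $4  regs=(0,6,9,65535,65520,12)
  step pc=5: add  $5, $3, $3  regs=(0,6,9,65535,65520,65534)
  step pc=6: bne  $1, $3, L8  cond=T  regs=(0,6,9,65535,65520,65534)
  step pc=7: or   $3, $0, $5  regs=(0,6,9,65534,65520,65534)
  step pc=8: or   $2, $1, $3  regs=(0,6,65534,65534,65520,65534)
  step pc=9: xori  $4, $3, 8  regs=(0,6,65534,65534,65526,65534)
  step pc=10: xor  $1, $2, $1  regs=(0,65528,65534,65534,65526,65534)
  step pc=11: slt  $5, $3, $2  regs=(0,65528,65534,65534,65526,0)

65534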